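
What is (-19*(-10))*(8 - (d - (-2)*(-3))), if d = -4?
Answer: 3420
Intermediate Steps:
(-19*(-10))*(8 - (d - (-2)*(-3))) = (-19*(-10))*(8 - (-4 - (-2)*(-3))) = 190*(8 - (-4 - 1*6)) = 190*(8 - (-4 - 6)) = 190*(8 - 1*(-10)) = 190*(8 + 10) = 190*18 = 3420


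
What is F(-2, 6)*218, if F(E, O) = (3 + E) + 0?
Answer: 218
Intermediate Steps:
F(E, O) = 3 + E
F(-2, 6)*218 = (3 - 2)*218 = 1*218 = 218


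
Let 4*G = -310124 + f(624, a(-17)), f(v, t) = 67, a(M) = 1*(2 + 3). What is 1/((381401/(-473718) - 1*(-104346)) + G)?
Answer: 947436/25420603091 ≈ 3.7270e-5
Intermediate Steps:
a(M) = 5 (a(M) = 1*5 = 5)
G = -310057/4 (G = (-310124 + 67)/4 = (¼)*(-310057) = -310057/4 ≈ -77514.)
1/((381401/(-473718) - 1*(-104346)) + G) = 1/((381401/(-473718) - 1*(-104346)) - 310057/4) = 1/((381401*(-1/473718) + 104346) - 310057/4) = 1/((-381401/473718 + 104346) - 310057/4) = 1/(49430197027/473718 - 310057/4) = 1/(25420603091/947436) = 947436/25420603091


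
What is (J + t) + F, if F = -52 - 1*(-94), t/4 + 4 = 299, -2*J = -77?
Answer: 2521/2 ≈ 1260.5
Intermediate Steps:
J = 77/2 (J = -½*(-77) = 77/2 ≈ 38.500)
t = 1180 (t = -16 + 4*299 = -16 + 1196 = 1180)
F = 42 (F = -52 + 94 = 42)
(J + t) + F = (77/2 + 1180) + 42 = 2437/2 + 42 = 2521/2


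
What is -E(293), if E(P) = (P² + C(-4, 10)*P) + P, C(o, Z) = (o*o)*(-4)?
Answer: -67390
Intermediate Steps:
C(o, Z) = -4*o² (C(o, Z) = o²*(-4) = -4*o²)
E(P) = P² - 63*P (E(P) = (P² + (-4*(-4)²)*P) + P = (P² + (-4*16)*P) + P = (P² - 64*P) + P = P² - 63*P)
-E(293) = -293*(-63 + 293) = -293*230 = -1*67390 = -67390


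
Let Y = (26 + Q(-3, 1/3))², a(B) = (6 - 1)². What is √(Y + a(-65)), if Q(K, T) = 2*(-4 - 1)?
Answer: √281 ≈ 16.763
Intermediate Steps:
Q(K, T) = -10 (Q(K, T) = 2*(-5) = -10)
a(B) = 25 (a(B) = 5² = 25)
Y = 256 (Y = (26 - 10)² = 16² = 256)
√(Y + a(-65)) = √(256 + 25) = √281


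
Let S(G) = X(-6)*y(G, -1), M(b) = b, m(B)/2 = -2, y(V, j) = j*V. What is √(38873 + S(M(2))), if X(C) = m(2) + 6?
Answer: √38869 ≈ 197.15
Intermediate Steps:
y(V, j) = V*j
m(B) = -4 (m(B) = 2*(-2) = -4)
X(C) = 2 (X(C) = -4 + 6 = 2)
S(G) = -2*G (S(G) = 2*(G*(-1)) = 2*(-G) = -2*G)
√(38873 + S(M(2))) = √(38873 - 2*2) = √(38873 - 4) = √38869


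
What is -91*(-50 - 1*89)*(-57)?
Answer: -720993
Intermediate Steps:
-91*(-50 - 1*89)*(-57) = -91*(-50 - 89)*(-57) = -91*(-139)*(-57) = 12649*(-57) = -720993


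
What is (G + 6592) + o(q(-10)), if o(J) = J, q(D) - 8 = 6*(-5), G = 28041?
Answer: 34611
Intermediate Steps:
q(D) = -22 (q(D) = 8 + 6*(-5) = 8 - 30 = -22)
(G + 6592) + o(q(-10)) = (28041 + 6592) - 22 = 34633 - 22 = 34611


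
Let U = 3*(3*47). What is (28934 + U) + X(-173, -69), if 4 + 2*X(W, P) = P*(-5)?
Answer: 59055/2 ≈ 29528.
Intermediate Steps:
U = 423 (U = 3*141 = 423)
X(W, P) = -2 - 5*P/2 (X(W, P) = -2 + (P*(-5))/2 = -2 + (-5*P)/2 = -2 - 5*P/2)
(28934 + U) + X(-173, -69) = (28934 + 423) + (-2 - 5/2*(-69)) = 29357 + (-2 + 345/2) = 29357 + 341/2 = 59055/2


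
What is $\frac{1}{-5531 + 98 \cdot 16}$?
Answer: $- \frac{1}{3963} \approx -0.00025233$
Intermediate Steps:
$\frac{1}{-5531 + 98 \cdot 16} = \frac{1}{-5531 + 1568} = \frac{1}{-3963} = - \frac{1}{3963}$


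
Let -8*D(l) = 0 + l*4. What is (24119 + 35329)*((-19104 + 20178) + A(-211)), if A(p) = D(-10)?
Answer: 64144392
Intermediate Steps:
D(l) = -l/2 (D(l) = -(0 + l*4)/8 = -(0 + 4*l)/8 = -l/2)
A(p) = 5 (A(p) = -1/2*(-10) = 5)
(24119 + 35329)*((-19104 + 20178) + A(-211)) = (24119 + 35329)*((-19104 + 20178) + 5) = 59448*(1074 + 5) = 59448*1079 = 64144392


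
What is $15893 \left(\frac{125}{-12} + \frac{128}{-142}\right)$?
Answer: $- \frac{153256199}{852} \approx -1.7988 \cdot 10^{5}$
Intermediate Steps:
$15893 \left(\frac{125}{-12} + \frac{128}{-142}\right) = 15893 \left(125 \left(- \frac{1}{12}\right) + 128 \left(- \frac{1}{142}\right)\right) = 15893 \left(- \frac{125}{12} - \frac{64}{71}\right) = 15893 \left(- \frac{9643}{852}\right) = - \frac{153256199}{852}$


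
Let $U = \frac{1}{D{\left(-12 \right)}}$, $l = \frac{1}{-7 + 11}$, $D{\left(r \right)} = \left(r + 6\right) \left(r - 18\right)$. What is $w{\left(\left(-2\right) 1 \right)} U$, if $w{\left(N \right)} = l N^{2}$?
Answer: $\frac{1}{180} \approx 0.0055556$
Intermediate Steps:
$D{\left(r \right)} = \left(-18 + r\right) \left(6 + r\right)$ ($D{\left(r \right)} = \left(6 + r\right) \left(-18 + r\right) = \left(-18 + r\right) \left(6 + r\right)$)
$l = \frac{1}{4} \approx 0.25$
$U = \frac{1}{180}$ ($U = \frac{1}{-108 + \left(-12\right)^{2} - -144} = \frac{1}{-108 + 144 + 144} = \frac{1}{180} \approx 0.0055556$)
$w{\left(N \right)} = \frac{N^{2}}{4}$
$w{\left(\left(-2\right) 1 \right)} U = \frac{\left(\left(-2\right) 1\right)^{2}}{4} \cdot \frac{1}{180} = \frac{\left(-2\right)^{2}}{4} \cdot \frac{1}{180} = \frac{1}{4} \cdot 4 \cdot \frac{1}{180} = 1 \cdot \frac{1}{180} = \frac{1}{180}$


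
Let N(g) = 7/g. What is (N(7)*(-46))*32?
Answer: -1472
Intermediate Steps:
(N(7)*(-46))*32 = ((7/7)*(-46))*32 = ((7*(⅐))*(-46))*32 = (1*(-46))*32 = -46*32 = -1472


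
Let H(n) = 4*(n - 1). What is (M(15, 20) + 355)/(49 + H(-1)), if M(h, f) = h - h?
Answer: 355/41 ≈ 8.6585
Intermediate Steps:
M(h, f) = 0
H(n) = -4 + 4*n (H(n) = 4*(-1 + n) = -4 + 4*n)
(M(15, 20) + 355)/(49 + H(-1)) = (0 + 355)/(49 + (-4 + 4*(-1))) = 355/(49 + (-4 - 4)) = 355/(49 - 8) = 355/41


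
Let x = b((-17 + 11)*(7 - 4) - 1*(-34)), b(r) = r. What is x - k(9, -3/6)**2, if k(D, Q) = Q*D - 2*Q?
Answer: 15/4 ≈ 3.7500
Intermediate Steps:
k(D, Q) = -2*Q + D*Q (k(D, Q) = D*Q - 2*Q = -2*Q + D*Q)
x = 16 (x = (-17 + 11)*(7 - 4) - 1*(-34) = -6*3 + 34 = -18 + 34 = 16)
x - k(9, -3/6)**2 = 16 - ((-3/6)*(-2 + 9))**2 = 16 - (-3*1/6*7)**2 = 16 - (-1/2*7)**2 = 16 - (-7/2)**2 = 16 - 1*49/4 = 16 - 49/4 = 15/4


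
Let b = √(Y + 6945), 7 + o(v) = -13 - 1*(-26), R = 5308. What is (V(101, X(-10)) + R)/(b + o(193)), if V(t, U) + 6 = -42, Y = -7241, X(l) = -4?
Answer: 7890/83 - 2630*I*√74/83 ≈ 95.06 - 272.58*I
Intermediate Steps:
V(t, U) = -48 (V(t, U) = -6 - 42 = -48)
o(v) = 6 (o(v) = -7 + (-13 - 1*(-26)) = -7 + (-13 + 26) = -7 + 13 = 6)
b = 2*I*√74 (b = √(-7241 + 6945) = √(-296) = 2*I*√74 ≈ 17.205*I)
(V(101, X(-10)) + R)/(b + o(193)) = (-48 + 5308)/(2*I*√74 + 6) = 5260/(6 + 2*I*√74)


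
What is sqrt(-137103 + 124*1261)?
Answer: sqrt(19261) ≈ 138.78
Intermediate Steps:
sqrt(-137103 + 124*1261) = sqrt(-137103 + 156364) = sqrt(19261)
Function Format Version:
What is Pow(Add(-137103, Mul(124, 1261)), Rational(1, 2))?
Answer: Pow(19261, Rational(1, 2)) ≈ 138.78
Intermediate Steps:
Pow(Add(-137103, Mul(124, 1261)), Rational(1, 2)) = Pow(Add(-137103, 156364), Rational(1, 2)) = Pow(19261, Rational(1, 2))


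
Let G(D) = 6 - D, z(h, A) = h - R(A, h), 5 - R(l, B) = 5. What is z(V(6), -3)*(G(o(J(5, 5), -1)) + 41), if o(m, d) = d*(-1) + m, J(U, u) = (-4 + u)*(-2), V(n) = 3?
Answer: 144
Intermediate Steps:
R(l, B) = 0 (R(l, B) = 5 - 1*5 = 5 - 5 = 0)
J(U, u) = 8 - 2*u
z(h, A) = h (z(h, A) = h - 1*0 = h + 0 = h)
o(m, d) = m - d (o(m, d) = -d + m = m - d)
z(V(6), -3)*(G(o(J(5, 5), -1)) + 41) = 3*((6 - ((8 - 2*5) - 1*(-1))) + 41) = 3*((6 - ((8 - 10) + 1)) + 41) = 3*((6 - (-2 + 1)) + 41) = 3*((6 - 1*(-1)) + 41) = 3*((6 + 1) + 41) = 3*(7 + 41) = 3*48 = 144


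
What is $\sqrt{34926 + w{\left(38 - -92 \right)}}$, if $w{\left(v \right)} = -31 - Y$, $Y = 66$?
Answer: $\sqrt{34829} \approx 186.63$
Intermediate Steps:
$w{\left(v \right)} = -97$ ($w{\left(v \right)} = -31 - 66 = -97$)
$\sqrt{34926 + w{\left(38 - -92 \right)}} = \sqrt{34926 - 97} = \sqrt{34829}$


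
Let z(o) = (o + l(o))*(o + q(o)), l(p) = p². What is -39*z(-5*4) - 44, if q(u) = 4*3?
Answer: 118516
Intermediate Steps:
q(u) = 12
z(o) = (12 + o)*(o + o²) (z(o) = (o + o²)*(o + 12) = (o + o²)*(12 + o) = (12 + o)*(o + o²))
-39*z(-5*4) - 44 = -39*(-5*4)*(12 + (-5*4)² + 13*(-5*4)) - 44 = -(-780)*(12 + (-20)² + 13*(-20)) - 44 = -(-780)*(12 + 400 - 260) - 44 = -(-780)*152 - 44 = -39*(-3040) - 44 = 118560 - 44 = 118516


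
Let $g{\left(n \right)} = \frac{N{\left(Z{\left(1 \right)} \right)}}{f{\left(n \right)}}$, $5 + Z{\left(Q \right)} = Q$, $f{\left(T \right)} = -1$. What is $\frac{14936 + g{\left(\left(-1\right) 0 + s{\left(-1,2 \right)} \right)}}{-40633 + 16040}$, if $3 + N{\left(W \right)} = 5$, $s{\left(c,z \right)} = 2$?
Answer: $- \frac{14934}{24593} \approx -0.60725$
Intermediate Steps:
$Z{\left(Q \right)} = -5 + Q$
$N{\left(W \right)} = 2$ ($N{\left(W \right)} = -3 + 5 = 2$)
$g{\left(n \right)} = -2$ ($g{\left(n \right)} = \frac{2}{-1} = 2 \left(-1\right) = -2$)
$\frac{14936 + g{\left(\left(-1\right) 0 + s{\left(-1,2 \right)} \right)}}{-40633 + 16040} = \frac{14936 - 2}{-40633 + 16040} = \frac{14934}{-24593} = 14934 \left(- \frac{1}{24593}\right) = - \frac{14934}{24593}$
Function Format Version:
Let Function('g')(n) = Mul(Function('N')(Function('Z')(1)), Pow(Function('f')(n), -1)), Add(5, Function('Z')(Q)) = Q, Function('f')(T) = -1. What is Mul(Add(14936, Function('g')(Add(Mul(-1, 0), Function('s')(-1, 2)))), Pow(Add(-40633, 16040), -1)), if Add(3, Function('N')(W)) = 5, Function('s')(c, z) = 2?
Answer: Rational(-14934, 24593) ≈ -0.60725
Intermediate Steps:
Function('Z')(Q) = Add(-5, Q)
Function('N')(W) = 2 (Function('N')(W) = Add(-3, 5) = 2)
Function('g')(n) = -2 (Function('g')(n) = Mul(2, Pow(-1, -1)) = Mul(2, -1) = -2)
Mul(Add(14936, Function('g')(Add(Mul(-1, 0), Function('s')(-1, 2)))), Pow(Add(-40633, 16040), -1)) = Mul(Add(14936, -2), Pow(Add(-40633, 16040), -1)) = Mul(14934, Pow(-24593, -1)) = Mul(14934, Rational(-1, 24593)) = Rational(-14934, 24593)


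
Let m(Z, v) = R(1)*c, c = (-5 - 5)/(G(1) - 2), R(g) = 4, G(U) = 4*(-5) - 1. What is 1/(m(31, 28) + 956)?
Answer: 23/22028 ≈ 0.0010441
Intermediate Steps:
G(U) = -21 (G(U) = -20 - 1 = -21)
c = 10/23 (c = (-5 - 5)/(-21 - 2) = -10/(-23) = -10*(-1/23) = 10/23 ≈ 0.43478)
m(Z, v) = 40/23 (m(Z, v) = 4*(10/23) = 40/23)
1/(m(31, 28) + 956) = 1/(40/23 + 956) = 1/(22028/23) = 23/22028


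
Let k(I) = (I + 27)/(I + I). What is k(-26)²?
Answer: 1/2704 ≈ 0.00036982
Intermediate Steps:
k(I) = (27 + I)/(2*I) (k(I) = (27 + I)/((2*I)) = (27 + I)*(1/(2*I)) = (27 + I)/(2*I))
k(-26)² = ((½)*(27 - 26)/(-26))² = ((½)*(-1/26)*1)² = (-1/52)² = 1/2704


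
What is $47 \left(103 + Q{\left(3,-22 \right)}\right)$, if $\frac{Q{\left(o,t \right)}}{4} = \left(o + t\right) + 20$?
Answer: $5029$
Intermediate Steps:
$Q{\left(o,t \right)} = 80 + 4 o + 4 t$ ($Q{\left(o,t \right)} = 4 \left(\left(o + t\right) + 20\right) = 4 \left(20 + o + t\right) = 80 + 4 o + 4 t$)
$47 \left(103 + Q{\left(3,-22 \right)}\right) = 47 \left(103 + \left(80 + 4 \cdot 3 + 4 \left(-22\right)\right)\right) = 47 \left(103 + \left(80 + 12 - 88\right)\right) = 47 \left(103 + 4\right) = 47 \cdot 107 = 5029$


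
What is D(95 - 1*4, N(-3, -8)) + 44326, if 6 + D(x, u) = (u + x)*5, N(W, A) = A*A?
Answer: 45095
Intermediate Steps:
N(W, A) = A²
D(x, u) = -6 + 5*u + 5*x (D(x, u) = -6 + (u + x)*5 = -6 + (5*u + 5*x) = -6 + 5*u + 5*x)
D(95 - 1*4, N(-3, -8)) + 44326 = (-6 + 5*(-8)² + 5*(95 - 1*4)) + 44326 = (-6 + 5*64 + 5*(95 - 4)) + 44326 = (-6 + 320 + 5*91) + 44326 = (-6 + 320 + 455) + 44326 = 769 + 44326 = 45095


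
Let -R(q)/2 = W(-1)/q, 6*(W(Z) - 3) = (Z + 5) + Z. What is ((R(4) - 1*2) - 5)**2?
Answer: 1225/16 ≈ 76.563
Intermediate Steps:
W(Z) = 23/6 + Z/3 (W(Z) = 3 + ((Z + 5) + Z)/6 = 3 + ((5 + Z) + Z)/6 = 3 + (5 + 2*Z)/6 = 3 + (5/6 + Z/3) = 23/6 + Z/3)
R(q) = -7/q (R(q) = -2*(23/6 + (1/3)*(-1))/q = -2*(23/6 - 1/3)/q = -7/q)
((R(4) - 1*2) - 5)**2 = ((-7/4 - 1*2) - 5)**2 = ((-7*1/4 - 2) - 5)**2 = ((-7/4 - 2) - 5)**2 = (-15/4 - 5)**2 = (-35/4)**2 = 1225/16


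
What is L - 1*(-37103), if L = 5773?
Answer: 42876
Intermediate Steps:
L - 1*(-37103) = 5773 - 1*(-37103) = 5773 + 37103 = 42876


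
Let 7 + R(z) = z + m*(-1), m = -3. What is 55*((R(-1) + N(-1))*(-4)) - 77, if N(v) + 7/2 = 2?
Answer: 1353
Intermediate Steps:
R(z) = -4 + z (R(z) = -7 + (z - 3*(-1)) = -7 + (z + 3) = -7 + (3 + z) = -4 + z)
N(v) = -3/2 (N(v) = -7/2 + 2 = -3/2)
55*((R(-1) + N(-1))*(-4)) - 77 = 55*(((-4 - 1) - 3/2)*(-4)) - 77 = 55*((-5 - 3/2)*(-4)) - 77 = 55*(-13/2*(-4)) - 77 = 55*26 - 77 = 1430 - 77 = 1353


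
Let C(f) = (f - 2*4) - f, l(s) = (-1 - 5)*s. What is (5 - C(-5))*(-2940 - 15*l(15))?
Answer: -20670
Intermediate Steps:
l(s) = -6*s
C(f) = -8 (C(f) = (f - 8) - f = (-8 + f) - f = -8)
(5 - C(-5))*(-2940 - 15*l(15)) = (5 - 1*(-8))*(-2940 - 15*(-6*15)) = (5 + 8)*(-2940 - 15*(-90)) = 13*(-2940 - 1*(-1350)) = 13*(-2940 + 1350) = 13*(-1590) = -20670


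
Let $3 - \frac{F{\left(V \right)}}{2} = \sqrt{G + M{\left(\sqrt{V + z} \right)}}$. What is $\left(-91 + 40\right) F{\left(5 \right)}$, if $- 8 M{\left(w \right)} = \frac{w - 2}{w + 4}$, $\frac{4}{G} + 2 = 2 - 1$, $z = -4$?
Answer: $-306 + \frac{51 i \sqrt{1590}}{10} \approx -306.0 + 203.36 i$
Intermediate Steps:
$G = -4$ ($G = \frac{4}{-2 + \left(2 - 1\right)} = \frac{4}{-2 + 1} = \frac{4}{-1} = 4 \left(-1\right) = -4$)
$M{\left(w \right)} = - \frac{-2 + w}{8 \left(4 + w\right)}$ ($M{\left(w \right)} = - \frac{\left(w - 2\right) \frac{1}{w + 4}}{8} = - \frac{\left(-2 + w\right) \frac{1}{4 + w}}{8} = - \frac{\frac{1}{4 + w} \left(-2 + w\right)}{8} = - \frac{-2 + w}{8 \left(4 + w\right)}$)
$F{\left(V \right)} = 6 - 2 \sqrt{-4 + \frac{2 - \sqrt{-4 + V}}{8 \left(4 + \sqrt{-4 + V}\right)}}$ ($F{\left(V \right)} = 6 - 2 \sqrt{-4 + \frac{2 - \sqrt{V - 4}}{8 \left(4 + \sqrt{V - 4}\right)}} = 6 - 2 \sqrt{-4 + \frac{2 - \sqrt{-4 + V}}{8 \left(4 + \sqrt{-4 + V}\right)}}$)
$\left(-91 + 40\right) F{\left(5 \right)} = \left(-91 + 40\right) \left(6 - \frac{\sqrt{6} \sqrt{- \frac{42 + 11 \sqrt{-4 + 5}}{4 + \sqrt{-4 + 5}}}}{2}\right) = - 51 \left(6 - \frac{\sqrt{6} \sqrt{- \frac{42 + 11 \sqrt{1}}{4 + \sqrt{1}}}}{2}\right) = - 51 \left(6 - \frac{\sqrt{6} \sqrt{- \frac{42 + 11 \cdot 1}{4 + 1}}}{2}\right) = - 51 \left(6 - \frac{\sqrt{6} \sqrt{- \frac{42 + 11}{5}}}{2}\right) = - 51 \left(6 - \frac{\sqrt{6} \sqrt{\left(-1\right) \frac{1}{5} \cdot 53}}{2}\right) = - 51 \left(6 - \frac{\sqrt{6} \sqrt{- \frac{53}{5}}}{2}\right) = - 51 \left(6 - \frac{\sqrt{6} \frac{i \sqrt{265}}{5}}{2}\right) = - 51 \left(6 - \frac{i \sqrt{1590}}{10}\right) = -306 + \frac{51 i \sqrt{1590}}{10}$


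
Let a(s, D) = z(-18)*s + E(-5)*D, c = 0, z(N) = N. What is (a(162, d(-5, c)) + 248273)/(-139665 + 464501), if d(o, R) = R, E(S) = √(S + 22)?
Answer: 245357/324836 ≈ 0.75533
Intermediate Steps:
E(S) = √(22 + S)
a(s, D) = -18*s + D*√17 (a(s, D) = -18*s + √(22 - 5)*D = -18*s + √17*D = -18*s + D*√17)
(a(162, d(-5, c)) + 248273)/(-139665 + 464501) = ((-18*162 + 0*√17) + 248273)/(-139665 + 464501) = ((-2916 + 0) + 248273)/324836 = (-2916 + 248273)*(1/324836) = 245357*(1/324836) = 245357/324836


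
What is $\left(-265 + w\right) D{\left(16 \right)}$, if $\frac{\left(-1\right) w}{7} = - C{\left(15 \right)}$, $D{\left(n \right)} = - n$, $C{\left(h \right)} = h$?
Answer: $2560$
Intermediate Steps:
$w = 105$ ($w = - 7 \left(\left(-1\right) 15\right) = \left(-7\right) \left(-15\right) = 105$)
$\left(-265 + w\right) D{\left(16 \right)} = \left(-265 + 105\right) \left(\left(-1\right) 16\right) = \left(-160\right) \left(-16\right) = 2560$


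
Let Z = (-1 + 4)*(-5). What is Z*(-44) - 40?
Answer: 620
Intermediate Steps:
Z = -15 (Z = 3*(-5) = -15)
Z*(-44) - 40 = -15*(-44) - 40 = 660 - 40 = 620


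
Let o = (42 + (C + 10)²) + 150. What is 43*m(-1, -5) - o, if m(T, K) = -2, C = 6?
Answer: -534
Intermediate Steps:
o = 448 (o = (42 + (6 + 10)²) + 150 = (42 + 16²) + 150 = (42 + 256) + 150 = 298 + 150 = 448)
43*m(-1, -5) - o = 43*(-2) - 1*448 = -86 - 448 = -534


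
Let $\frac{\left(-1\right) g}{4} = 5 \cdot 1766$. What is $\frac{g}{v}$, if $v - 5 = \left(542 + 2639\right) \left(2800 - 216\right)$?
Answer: $- \frac{35320}{8219709} \approx -0.004297$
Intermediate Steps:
$v = 8219709$ ($v = 5 + \left(542 + 2639\right) \left(2800 - 216\right) = 5 + 3181 \cdot 2584 = 5 + 8219704 = 8219709$)
$g = -35320$ ($g = - 4 \cdot 5 \cdot 1766 = \left(-4\right) 8830 = -35320$)
$\frac{g}{v} = - \frac{35320}{8219709}$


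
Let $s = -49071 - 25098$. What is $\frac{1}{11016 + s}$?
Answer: $- \frac{1}{63153} \approx -1.5835 \cdot 10^{-5}$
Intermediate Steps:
$s = -74169$
$\frac{1}{11016 + s} = \frac{1}{11016 - 74169} = \frac{1}{-63153} = - \frac{1}{63153}$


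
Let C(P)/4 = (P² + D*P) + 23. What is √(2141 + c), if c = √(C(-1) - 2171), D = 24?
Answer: √(2141 + I*√2171) ≈ 46.274 + 0.5035*I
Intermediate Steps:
C(P) = 92 + 4*P² + 96*P (C(P) = 4*((P² + 24*P) + 23) = 4*(23 + P² + 24*P) = 92 + 4*P² + 96*P)
c = I*√2171 (c = √((92 + 4*(-1)² + 96*(-1)) - 2171) = √((92 + 4*1 - 96) - 2171) = √((92 + 4 - 96) - 2171) = √(0 - 2171) = √(-2171) = I*√2171 ≈ 46.594*I)
√(2141 + c) = √(2141 + I*√2171)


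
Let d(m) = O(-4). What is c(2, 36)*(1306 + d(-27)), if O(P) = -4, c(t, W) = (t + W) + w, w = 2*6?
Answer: 65100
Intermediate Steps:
w = 12
c(t, W) = 12 + W + t (c(t, W) = (t + W) + 12 = (W + t) + 12 = 12 + W + t)
d(m) = -4
c(2, 36)*(1306 + d(-27)) = (12 + 36 + 2)*(1306 - 4) = 50*1302 = 65100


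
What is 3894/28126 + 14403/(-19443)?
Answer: -54897956/91142303 ≈ -0.60233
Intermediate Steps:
3894/28126 + 14403/(-19443) = 3894*(1/28126) + 14403*(-1/19443) = 1947/14063 - 4801/6481 = -54897956/91142303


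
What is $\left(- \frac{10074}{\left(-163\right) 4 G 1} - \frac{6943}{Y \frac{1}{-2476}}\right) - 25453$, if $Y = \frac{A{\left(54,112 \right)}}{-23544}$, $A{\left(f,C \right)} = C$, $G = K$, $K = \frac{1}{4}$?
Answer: $- \frac{4123336020061}{1141} \approx -3.6138 \cdot 10^{9}$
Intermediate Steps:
$K = \frac{1}{4} \approx 0.25$
$G = \frac{1}{4} \approx 0.25$
$Y = - \frac{14}{2943}$ ($Y = \frac{112}{-23544} = 112 \left(- \frac{1}{23544}\right) = - \frac{14}{2943} \approx -0.004757$)
$\left(- \frac{10074}{\left(-163\right) 4 G 1} - \frac{6943}{Y \frac{1}{-2476}}\right) - 25453 = \left(- \frac{10074}{\left(-163\right) 4 \cdot \frac{1}{4} \cdot 1} - \frac{6943}{\left(- \frac{14}{2943}\right) \frac{1}{-2476}}\right) - 25453 = \left(- \frac{10074}{\left(-163\right) 1 \cdot 1} - \frac{6943}{\left(- \frac{14}{2943}\right) \left(- \frac{1}{2476}\right)}\right) - 25453 = \left(- \frac{10074}{\left(-163\right) 1} - \frac{6943}{\frac{7}{3643434}}\right) - 25453 = \left(- \frac{10074}{-163} - \frac{25296362262}{7}\right) - 25453 = \left(\left(-10074\right) \left(- \frac{1}{163}\right) - \frac{25296362262}{7}\right) - 25453 = \left(\frac{10074}{163} - \frac{25296362262}{7}\right) - 25453 = - \frac{4123306978188}{1141} - 25453 = - \frac{4123336020061}{1141}$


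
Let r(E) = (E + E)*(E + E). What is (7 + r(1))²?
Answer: 121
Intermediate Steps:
r(E) = 4*E² (r(E) = (2*E)*(2*E) = 4*E²)
(7 + r(1))² = (7 + 4*1²)² = (7 + 4*1)² = (7 + 4)² = 11² = 121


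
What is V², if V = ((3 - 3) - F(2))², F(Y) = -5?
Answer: 625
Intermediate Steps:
V = 25 (V = ((3 - 3) - 1*(-5))² = (0 + 5)² = 5² = 25)
V² = 25² = 625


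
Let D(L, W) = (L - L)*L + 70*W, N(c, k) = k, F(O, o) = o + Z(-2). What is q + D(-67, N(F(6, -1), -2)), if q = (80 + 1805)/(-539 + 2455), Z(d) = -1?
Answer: -266355/1916 ≈ -139.02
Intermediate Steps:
F(O, o) = -1 + o (F(O, o) = o - 1 = -1 + o)
q = 1885/1916 ≈ 0.98382
D(L, W) = 70*W (D(L, W) = 0*L + 70*W = 0 + 70*W = 70*W)
q + D(-67, N(F(6, -1), -2)) = 1885/1916 + 70*(-2) = 1885/1916 - 140 = -266355/1916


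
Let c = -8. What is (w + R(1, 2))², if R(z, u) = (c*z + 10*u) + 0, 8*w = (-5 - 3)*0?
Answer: 144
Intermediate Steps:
w = 0 (w = ((-5 - 3)*0)/8 = (-8*0)/8 = (⅛)*0 = 0)
R(z, u) = -8*z + 10*u (R(z, u) = (-8*z + 10*u) + 0 = -8*z + 10*u)
(w + R(1, 2))² = (0 + (-8*1 + 10*2))² = (0 + (-8 + 20))² = (0 + 12)² = 12² = 144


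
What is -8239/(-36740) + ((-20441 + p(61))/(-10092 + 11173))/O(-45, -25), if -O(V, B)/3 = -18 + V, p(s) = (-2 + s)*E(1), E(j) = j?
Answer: 28317187/227464020 ≈ 0.12449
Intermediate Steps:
p(s) = -2 + s (p(s) = (-2 + s)*1 = -2 + s)
O(V, B) = 54 - 3*V (O(V, B) = -3*(-18 + V) = 54 - 3*V)
-8239/(-36740) + ((-20441 + p(61))/(-10092 + 11173))/O(-45, -25) = -8239/(-36740) + ((-20441 + (-2 + 61))/(-10092 + 11173))/(54 - 3*(-45)) = -8239*(-1/36740) + ((-20441 + 59)/1081)/(54 + 135) = 749/3340 - 20382*1/1081/189 = 749/3340 - 20382/1081*1/189 = 749/3340 - 6794/68103 = 28317187/227464020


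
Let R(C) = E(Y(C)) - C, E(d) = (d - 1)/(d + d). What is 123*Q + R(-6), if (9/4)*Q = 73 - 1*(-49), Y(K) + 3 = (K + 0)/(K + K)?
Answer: 200281/30 ≈ 6676.0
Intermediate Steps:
Y(K) = -5/2 (Y(K) = -3 + (K + 0)/(K + K) = -3 + K/((2*K)) = -3 + K*(1/(2*K)) = -3 + ½ = -5/2)
E(d) = (-1 + d)/(2*d) (E(d) = (-1 + d)/((2*d)) = (-1 + d)*(1/(2*d)) = (-1 + d)/(2*d))
Q = 488/9 (Q = 4*(73 - 1*(-49))/9 = 4*(73 + 49)/9 = (4/9)*122 = 488/9 ≈ 54.222)
R(C) = 7/10 - C (R(C) = (-1 - 5/2)/(2*(-5/2)) - C = (½)*(-⅖)*(-7/2) - C = 7/10 - C)
123*Q + R(-6) = 123*(488/9) + (7/10 - 1*(-6)) = 20008/3 + (7/10 + 6) = 20008/3 + 67/10 = 200281/30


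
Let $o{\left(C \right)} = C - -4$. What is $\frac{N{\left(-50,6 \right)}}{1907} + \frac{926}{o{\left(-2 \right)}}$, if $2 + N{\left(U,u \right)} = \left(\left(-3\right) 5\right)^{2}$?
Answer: $\frac{883164}{1907} \approx 463.12$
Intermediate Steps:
$o{\left(C \right)} = 4 + C$ ($o{\left(C \right)} = C + 4 = 4 + C$)
$N{\left(U,u \right)} = 223$ ($N{\left(U,u \right)} = -2 + \left(\left(-3\right) 5\right)^{2} = -2 + \left(-15\right)^{2} = -2 + 225 = 223$)
$\frac{N{\left(-50,6 \right)}}{1907} + \frac{926}{o{\left(-2 \right)}} = \frac{223}{1907} + \frac{926}{4 - 2} = 223 \cdot \frac{1}{1907} + \frac{926}{2} = \frac{223}{1907} + 926 \cdot \frac{1}{2} = \frac{223}{1907} + 463 = \frac{883164}{1907}$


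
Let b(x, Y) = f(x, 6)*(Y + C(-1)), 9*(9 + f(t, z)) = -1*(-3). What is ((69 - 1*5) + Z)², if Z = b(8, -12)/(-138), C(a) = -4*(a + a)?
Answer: 174134416/42849 ≈ 4063.9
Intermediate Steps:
C(a) = -8*a
f(t, z) = -26/3 (f(t, z) = -9 + (-1*(-3))/9 = -9 + (⅑)*3 = -9 + ⅓ = -26/3)
b(x, Y) = -208/3 - 26*Y/3 (b(x, Y) = -26*(Y - 8*(-1))/3 = -26*(Y + 8)/3 = -26*(8 + Y)/3 = -208/3 - 26*Y/3)
Z = -52/207 (Z = (-208/3 - 26/3*(-12))/(-138) = (-208/3 + 104)*(-1/138) = (104/3)*(-1/138) = -52/207 ≈ -0.25121)
((69 - 1*5) + Z)² = ((69 - 1*5) - 52/207)² = ((69 - 5) - 52/207)² = (64 - 52/207)² = (13196/207)² = 174134416/42849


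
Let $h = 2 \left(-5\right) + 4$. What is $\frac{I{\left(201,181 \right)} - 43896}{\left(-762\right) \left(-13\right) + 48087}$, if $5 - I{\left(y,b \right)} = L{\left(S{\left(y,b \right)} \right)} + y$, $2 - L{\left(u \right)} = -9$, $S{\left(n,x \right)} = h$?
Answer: $- \frac{14701}{19331} \approx -0.76049$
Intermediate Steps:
$h = -6$ ($h = -10 + 4 = -6$)
$S{\left(n,x \right)} = -6$
$L{\left(u \right)} = 11$ ($L{\left(u \right)} = 2 - -9 = 2 + 9 = 11$)
$I{\left(y,b \right)} = -6 - y$ ($I{\left(y,b \right)} = 5 - \left(11 + y\right) = -6 - y$)
$\frac{I{\left(201,181 \right)} - 43896}{\left(-762\right) \left(-13\right) + 48087} = \frac{\left(-6 - 201\right) - 43896}{\left(-762\right) \left(-13\right) + 48087} = \frac{\left(-6 - 201\right) - 43896}{9906 + 48087} = \frac{-207 - 43896}{57993} = \left(-44103\right) \frac{1}{57993} = - \frac{14701}{19331}$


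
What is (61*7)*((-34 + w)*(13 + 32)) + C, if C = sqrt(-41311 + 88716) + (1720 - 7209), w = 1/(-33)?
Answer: -7253194/11 + sqrt(47405) ≈ -6.5916e+5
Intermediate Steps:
w = -1/33 ≈ -0.030303
C = -5489 + sqrt(47405) (C = sqrt(47405) - 5489 = -5489 + sqrt(47405) ≈ -5271.3)
(61*7)*((-34 + w)*(13 + 32)) + C = (61*7)*((-34 - 1/33)*(13 + 32)) + (-5489 + sqrt(47405)) = 427*(-1123/33*45) + (-5489 + sqrt(47405)) = 427*(-16845/11) + (-5489 + sqrt(47405)) = -7192815/11 + (-5489 + sqrt(47405)) = -7253194/11 + sqrt(47405)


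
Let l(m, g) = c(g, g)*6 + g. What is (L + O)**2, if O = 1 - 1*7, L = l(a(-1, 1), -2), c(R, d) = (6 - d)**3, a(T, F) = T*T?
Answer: 9388096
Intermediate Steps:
a(T, F) = T**2
l(m, g) = g - 6*(-6 + g)**3 (l(m, g) = -(-6 + g)**3*6 + g = -6*(-6 + g)**3 + g = g - 6*(-6 + g)**3)
L = 3070 (L = -2 - 6*(-6 - 2)**3 = -2 - 6*(-8)**3 = -2 - 6*(-512) = -2 + 3072 = 3070)
O = -6 (O = 1 - 7 = -6)
(L + O)**2 = (3070 - 6)**2 = 3064**2 = 9388096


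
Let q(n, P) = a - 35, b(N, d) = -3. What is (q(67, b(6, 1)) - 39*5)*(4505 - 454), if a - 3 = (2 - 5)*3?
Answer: -956036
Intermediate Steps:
a = -6 (a = 3 + (2 - 5)*3 = 3 - 3*3 = 3 - 9 = -6)
q(n, P) = -41 (q(n, P) = -6 - 35 = -41)
(q(67, b(6, 1)) - 39*5)*(4505 - 454) = (-41 - 39*5)*(4505 - 454) = (-41 - 195)*4051 = -236*4051 = -956036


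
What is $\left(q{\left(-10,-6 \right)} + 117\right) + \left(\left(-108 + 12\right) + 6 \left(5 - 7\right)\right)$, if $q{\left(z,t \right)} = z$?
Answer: $-1$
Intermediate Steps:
$\left(q{\left(-10,-6 \right)} + 117\right) + \left(\left(-108 + 12\right) + 6 \left(5 - 7\right)\right) = \left(-10 + 117\right) + \left(\left(-108 + 12\right) + 6 \left(5 - 7\right)\right) = 107 + \left(-96 + 6 \left(-2\right)\right) = 107 - 108 = -1$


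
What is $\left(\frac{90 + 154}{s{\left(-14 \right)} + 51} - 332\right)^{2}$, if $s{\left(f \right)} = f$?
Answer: $\frac{144961600}{1369} \approx 1.0589 \cdot 10^{5}$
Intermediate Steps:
$\left(\frac{90 + 154}{s{\left(-14 \right)} + 51} - 332\right)^{2} = \left(\frac{90 + 154}{-14 + 51} - 332\right)^{2} = \left(\frac{244}{37} - 332\right)^{2} = \left(- \frac{12040}{37}\right)^{2} = \frac{144961600}{1369}$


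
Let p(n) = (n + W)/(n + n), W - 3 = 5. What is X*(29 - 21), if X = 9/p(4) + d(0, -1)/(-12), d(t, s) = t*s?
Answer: 48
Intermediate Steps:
W = 8 (W = 3 + 5 = 8)
d(t, s) = s*t
p(n) = (8 + n)/(2*n) (p(n) = (n + 8)/(n + n) = (8 + n)/((2*n)) = (8 + n)*(1/(2*n)) = (8 + n)/(2*n))
X = 6 (X = 9/(((½)*(8 + 4)/4)) - 1*0/(-12) = 9/(((½)*(¼)*12)) + 0*(-1/12) = 9/(3/2) + 0 = 9*(⅔) + 0 = 6 + 0 = 6)
X*(29 - 21) = 6*(29 - 21) = 6*8 = 48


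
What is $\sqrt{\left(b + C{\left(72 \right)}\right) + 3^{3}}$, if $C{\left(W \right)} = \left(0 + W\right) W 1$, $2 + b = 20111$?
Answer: $2 \sqrt{6330} \approx 159.12$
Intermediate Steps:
$b = 20109$ ($b = -2 + 20111 = 20109$)
$C{\left(W \right)} = W^{2}$ ($C{\left(W \right)} = W W = W^{2}$)
$\sqrt{\left(b + C{\left(72 \right)}\right) + 3^{3}} = \sqrt{\left(20109 + 72^{2}\right) + 3^{3}} = \sqrt{\left(20109 + 5184\right) + 27} = \sqrt{25293 + 27} = \sqrt{25320} = 2 \sqrt{6330}$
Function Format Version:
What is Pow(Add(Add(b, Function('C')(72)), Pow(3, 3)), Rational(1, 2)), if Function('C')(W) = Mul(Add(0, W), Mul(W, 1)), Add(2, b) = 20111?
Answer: Mul(2, Pow(6330, Rational(1, 2))) ≈ 159.12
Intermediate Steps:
b = 20109 (b = Add(-2, 20111) = 20109)
Function('C')(W) = Pow(W, 2) (Function('C')(W) = Mul(W, W) = Pow(W, 2))
Pow(Add(Add(b, Function('C')(72)), Pow(3, 3)), Rational(1, 2)) = Pow(Add(Add(20109, Pow(72, 2)), Pow(3, 3)), Rational(1, 2)) = Pow(Add(Add(20109, 5184), 27), Rational(1, 2)) = Pow(Add(25293, 27), Rational(1, 2)) = Pow(25320, Rational(1, 2)) = Mul(2, Pow(6330, Rational(1, 2)))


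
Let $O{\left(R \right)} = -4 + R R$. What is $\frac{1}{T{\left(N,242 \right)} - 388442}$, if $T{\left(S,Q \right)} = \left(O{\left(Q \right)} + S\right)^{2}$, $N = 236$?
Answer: $\frac{1}{3456581174} \approx 2.893 \cdot 10^{-10}$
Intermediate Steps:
$O{\left(R \right)} = -4 + R^{2}$
$T{\left(S,Q \right)} = \left(-4 + S + Q^{2}\right)^{2}$ ($T{\left(S,Q \right)} = \left(\left(-4 + Q^{2}\right) + S\right)^{2} = \left(-4 + S + Q^{2}\right)^{2}$)
$\frac{1}{T{\left(N,242 \right)} - 388442} = \frac{1}{\left(-4 + 236 + 242^{2}\right)^{2} - 388442} = \frac{1}{\left(-4 + 236 + 58564\right)^{2} - 388442} = \frac{1}{58796^{2} - 388442} = \frac{1}{3456969616 - 388442} = \frac{1}{3456581174}$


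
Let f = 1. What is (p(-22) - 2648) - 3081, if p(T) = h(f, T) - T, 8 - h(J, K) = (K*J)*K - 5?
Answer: -6178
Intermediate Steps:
h(J, K) = 13 - J*K**2 (h(J, K) = 8 - ((K*J)*K - 5) = 8 - ((J*K)*K - 5) = 8 - (J*K**2 - 5) = 8 - (-5 + J*K**2) = 8 + (5 - J*K**2) = 13 - J*K**2)
p(T) = 13 - T - T**2 (p(T) = (13 - 1*1*T**2) - T = (13 - T**2) - T = 13 - T - T**2)
(p(-22) - 2648) - 3081 = ((13 - 1*(-22) - 1*(-22)**2) - 2648) - 3081 = ((13 + 22 - 1*484) - 2648) - 3081 = ((13 + 22 - 484) - 2648) - 3081 = (-449 - 2648) - 3081 = -3097 - 3081 = -6178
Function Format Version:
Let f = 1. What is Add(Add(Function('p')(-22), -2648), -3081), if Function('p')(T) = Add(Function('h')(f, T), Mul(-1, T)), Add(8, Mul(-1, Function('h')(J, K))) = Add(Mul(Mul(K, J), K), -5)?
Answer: -6178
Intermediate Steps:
Function('h')(J, K) = Add(13, Mul(-1, J, Pow(K, 2))) (Function('h')(J, K) = Add(8, Mul(-1, Add(Mul(Mul(K, J), K), -5))) = Add(8, Mul(-1, Add(Mul(Mul(J, K), K), -5))) = Add(8, Mul(-1, Add(Mul(J, Pow(K, 2)), -5))) = Add(8, Mul(-1, Add(-5, Mul(J, Pow(K, 2))))) = Add(8, Add(5, Mul(-1, J, Pow(K, 2)))) = Add(13, Mul(-1, J, Pow(K, 2))))
Function('p')(T) = Add(13, Mul(-1, T), Mul(-1, Pow(T, 2))) (Function('p')(T) = Add(Add(13, Mul(-1, 1, Pow(T, 2))), Mul(-1, T)) = Add(Add(13, Mul(-1, Pow(T, 2))), Mul(-1, T)) = Add(13, Mul(-1, T), Mul(-1, Pow(T, 2))))
Add(Add(Function('p')(-22), -2648), -3081) = Add(Add(Add(13, Mul(-1, -22), Mul(-1, Pow(-22, 2))), -2648), -3081) = Add(Add(Add(13, 22, Mul(-1, 484)), -2648), -3081) = Add(Add(Add(13, 22, -484), -2648), -3081) = Add(Add(-449, -2648), -3081) = Add(-3097, -3081) = -6178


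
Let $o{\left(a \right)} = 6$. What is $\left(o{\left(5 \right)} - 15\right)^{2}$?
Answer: $81$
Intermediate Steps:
$\left(o{\left(5 \right)} - 15\right)^{2} = \left(6 - 15\right)^{2} = \left(-9\right)^{2} = 81$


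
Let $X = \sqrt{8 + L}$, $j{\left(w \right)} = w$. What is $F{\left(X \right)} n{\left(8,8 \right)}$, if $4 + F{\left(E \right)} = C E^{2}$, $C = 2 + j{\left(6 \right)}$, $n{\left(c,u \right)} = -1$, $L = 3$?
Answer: $-84$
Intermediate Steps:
$X = \sqrt{11}$ ($X = \sqrt{8 + 3} = \sqrt{11} \approx 3.3166$)
$C = 8$ ($C = 2 + 6 = 8$)
$F{\left(E \right)} = -4 + 8 E^{2}$
$F{\left(X \right)} n{\left(8,8 \right)} = \left(-4 + 8 \left(\sqrt{11}\right)^{2}\right) \left(-1\right) = \left(-4 + 8 \cdot 11\right) \left(-1\right) = \left(-4 + 88\right) \left(-1\right) = 84 \left(-1\right) = -84$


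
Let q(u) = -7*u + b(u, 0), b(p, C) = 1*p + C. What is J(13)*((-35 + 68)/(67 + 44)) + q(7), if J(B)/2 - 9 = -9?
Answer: -42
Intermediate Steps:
J(B) = 0 (J(B) = 18 + 2*(-9) = 18 - 18 = 0)
b(p, C) = C + p (b(p, C) = p + C = C + p)
q(u) = -6*u (q(u) = -7*u + (0 + u) = -7*u + u = -6*u)
J(13)*((-35 + 68)/(67 + 44)) + q(7) = 0*((-35 + 68)/(67 + 44)) - 6*7 = 0*(33/111) - 42 = 0*(33*(1/111)) - 42 = 0*(11/37) - 42 = 0 - 42 = -42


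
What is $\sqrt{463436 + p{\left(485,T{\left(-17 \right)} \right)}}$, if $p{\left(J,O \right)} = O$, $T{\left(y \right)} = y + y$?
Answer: $\sqrt{463402} \approx 680.74$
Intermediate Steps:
$T{\left(y \right)} = 2 y$
$\sqrt{463436 + p{\left(485,T{\left(-17 \right)} \right)}} = \sqrt{463436 + 2 \left(-17\right)} = \sqrt{463436 - 34} = \sqrt{463402}$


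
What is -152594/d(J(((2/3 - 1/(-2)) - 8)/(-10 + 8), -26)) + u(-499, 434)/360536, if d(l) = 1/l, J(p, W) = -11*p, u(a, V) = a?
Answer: 6203012324299/1081608 ≈ 5.7350e+6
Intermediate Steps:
-152594/d(J(((2/3 - 1/(-2)) - 8)/(-10 + 8), -26)) + u(-499, 434)/360536 = -152594*(-11*((2/3 - 1/(-2)) - 8)/(-10 + 8)) - 499/360536 = -152594*(-11*((2*(⅓) - 1*(-½)) - 8)/(-2)) - 499*1/360536 = -152594*(-11*((⅔ + ½) - 8)*(-1)/2) - 499/360536 = -152594*(-11*(7/6 - 8)*(-1)/2) - 499/360536 = -152594*(-(-451)*(-1)/(6*2)) - 499/360536 = -152594*(-11*41/12) - 499/360536 = -152594/(1/(-451/12)) - 499/360536 = -152594/(-12/451) - 499/360536 = -152594*(-451/12) - 499/360536 = 34409947/6 - 499/360536 = 6203012324299/1081608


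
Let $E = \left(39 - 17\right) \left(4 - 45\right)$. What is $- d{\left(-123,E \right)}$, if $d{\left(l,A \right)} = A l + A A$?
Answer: $-924550$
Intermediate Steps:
$E = -902$ ($E = 22 \left(-41\right) = -902$)
$d{\left(l,A \right)} = A^{2} + A l$ ($d{\left(l,A \right)} = A l + A^{2} = A^{2} + A l$)
$- d{\left(-123,E \right)} = - \left(-902\right) \left(-902 - 123\right) = - \left(-902\right) \left(-1025\right) = \left(-1\right) 924550 = -924550$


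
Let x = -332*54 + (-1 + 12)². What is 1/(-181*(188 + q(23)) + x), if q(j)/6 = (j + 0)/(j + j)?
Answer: -1/52378 ≈ -1.9092e-5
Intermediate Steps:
q(j) = 3 (q(j) = 6*((j + 0)/(j + j)) = 6*(j/((2*j))) = 6*(j*(1/(2*j))) = 6*(½) = 3)
x = -17807 (x = -17928 + 11² = -17928 + 121 = -17807)
1/(-181*(188 + q(23)) + x) = 1/(-181*(188 + 3) - 17807) = 1/(-181*191 - 17807) = 1/(-34571 - 17807) = 1/(-52378) = -1/52378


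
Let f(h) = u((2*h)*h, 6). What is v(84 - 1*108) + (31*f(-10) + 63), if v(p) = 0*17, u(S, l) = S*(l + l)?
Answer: 74463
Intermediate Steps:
u(S, l) = 2*S*l (u(S, l) = S*(2*l) = 2*S*l)
f(h) = 24*h**2 (f(h) = 2*((2*h)*h)*6 = 2*(2*h**2)*6 = 24*h**2)
v(p) = 0
v(84 - 1*108) + (31*f(-10) + 63) = 0 + (31*(24*(-10)**2) + 63) = 0 + (31*(24*100) + 63) = 0 + (31*2400 + 63) = 0 + (74400 + 63) = 0 + 74463 = 74463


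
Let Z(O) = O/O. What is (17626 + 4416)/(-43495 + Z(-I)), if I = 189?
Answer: -11021/21747 ≈ -0.50678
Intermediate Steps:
Z(O) = 1
(17626 + 4416)/(-43495 + Z(-I)) = (17626 + 4416)/(-43495 + 1) = 22042/(-43494) = 22042*(-1/43494) = -11021/21747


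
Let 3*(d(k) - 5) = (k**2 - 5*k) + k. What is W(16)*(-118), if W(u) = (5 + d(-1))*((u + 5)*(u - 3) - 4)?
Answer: -1110970/3 ≈ -3.7032e+5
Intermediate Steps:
d(k) = 5 - 4*k/3 + k**2/3 (d(k) = 5 + ((k**2 - 5*k) + k)/3 = 5 + (k**2 - 4*k)/3 = 5 + (-4*k/3 + k**2/3) = 5 - 4*k/3 + k**2/3)
W(u) = -140/3 + 35*(-3 + u)*(5 + u)/3 (W(u) = (5 + (5 - 4/3*(-1) + (1/3)*(-1)**2))*((u + 5)*(u - 3) - 4) = (5 + (5 + 4/3 + (1/3)*1))*((5 + u)*(-3 + u) - 4) = (5 + (5 + 4/3 + 1/3))*((-3 + u)*(5 + u) - 4) = (5 + 20/3)*(-4 + (-3 + u)*(5 + u)) = 35*(-4 + (-3 + u)*(5 + u))/3 = -140/3 + 35*(-3 + u)*(5 + u)/3)
W(16)*(-118) = (-665/3 + (35/3)*16**2 + (70/3)*16)*(-118) = (-665/3 + (35/3)*256 + 1120/3)*(-118) = (-665/3 + 8960/3 + 1120/3)*(-118) = (9415/3)*(-118) = -1110970/3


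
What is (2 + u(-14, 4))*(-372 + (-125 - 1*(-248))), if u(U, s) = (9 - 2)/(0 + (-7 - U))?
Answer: -747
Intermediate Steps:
u(U, s) = 7/(-7 - U)
(2 + u(-14, 4))*(-372 + (-125 - 1*(-248))) = (2 - 7/(7 - 14))*(-372 + (-125 - 1*(-248))) = (2 - 7/(-7))*(-372 + (-125 + 248)) = (2 - 7*(-⅐))*(-372 + 123) = (2 + 1)*(-249) = 3*(-249) = -747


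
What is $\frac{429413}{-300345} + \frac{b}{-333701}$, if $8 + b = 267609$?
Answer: $- \frac{223668169858}{100225426845} \approx -2.2317$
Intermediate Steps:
$b = 267601$ ($b = -8 + 267609 = 267601$)
$\frac{429413}{-300345} + \frac{b}{-333701} = \frac{429413}{-300345} + \frac{267601}{-333701} = 429413 \left(- \frac{1}{300345}\right) + 267601 \left(- \frac{1}{333701}\right) = - \frac{429413}{300345} - \frac{267601}{333701} = - \frac{223668169858}{100225426845}$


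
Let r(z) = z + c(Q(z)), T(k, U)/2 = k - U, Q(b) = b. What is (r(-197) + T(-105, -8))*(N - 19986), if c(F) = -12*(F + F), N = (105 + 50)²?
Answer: 17517143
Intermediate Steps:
T(k, U) = -2*U + 2*k (T(k, U) = 2*(k - U) = -2*U + 2*k)
N = 24025 (N = 155² = 24025)
c(F) = -24*F
r(z) = -23*z (r(z) = z - 24*z = -23*z)
(r(-197) + T(-105, -8))*(N - 19986) = (-23*(-197) + (-2*(-8) + 2*(-105)))*(24025 - 19986) = (4531 + (16 - 210))*4039 = (4531 - 194)*4039 = 4337*4039 = 17517143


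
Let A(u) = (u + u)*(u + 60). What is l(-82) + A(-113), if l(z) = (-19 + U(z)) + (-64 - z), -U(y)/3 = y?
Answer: 12223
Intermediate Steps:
U(y) = -3*y
A(u) = 2*u*(60 + u) (A(u) = (2*u)*(60 + u) = 2*u*(60 + u))
l(z) = -83 - 4*z (l(z) = (-19 - 3*z) + (-64 - z) = -83 - 4*z)
l(-82) + A(-113) = (-83 - 4*(-82)) + 2*(-113)*(60 - 113) = (-83 + 328) + 2*(-113)*(-53) = 245 + 11978 = 12223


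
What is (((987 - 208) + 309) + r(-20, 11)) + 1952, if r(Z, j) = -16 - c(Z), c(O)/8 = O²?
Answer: -176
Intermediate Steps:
c(O) = 8*O²
r(Z, j) = -16 - 8*Z²
(((987 - 208) + 309) + r(-20, 11)) + 1952 = (((987 - 208) + 309) + (-16 - 8*(-20)²)) + 1952 = ((779 + 309) + (-16 - 8*400)) + 1952 = (1088 + (-16 - 3200)) + 1952 = (1088 - 3216) + 1952 = -2128 + 1952 = -176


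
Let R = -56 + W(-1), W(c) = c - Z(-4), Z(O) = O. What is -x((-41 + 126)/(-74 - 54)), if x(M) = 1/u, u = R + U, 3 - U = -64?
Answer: -1/14 ≈ -0.071429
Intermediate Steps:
U = 67 (U = 3 - 1*(-64) = 3 + 64 = 67)
W(c) = 4 + c (W(c) = c - 1*(-4) = c + 4 = 4 + c)
R = -53 (R = -56 + (4 - 1) = -56 + 3 = -53)
u = 14 (u = -53 + 67 = 14)
x(M) = 1/14
-x((-41 + 126)/(-74 - 54)) = -1*1/14 = -1/14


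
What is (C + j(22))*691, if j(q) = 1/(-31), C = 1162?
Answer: 24890511/31 ≈ 8.0292e+5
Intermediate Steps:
j(q) = -1/31
(C + j(22))*691 = (1162 - 1/31)*691 = (36021/31)*691 = 24890511/31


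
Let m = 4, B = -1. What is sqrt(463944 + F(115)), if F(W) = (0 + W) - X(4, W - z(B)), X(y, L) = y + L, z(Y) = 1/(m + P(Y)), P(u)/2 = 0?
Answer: sqrt(1855761)/2 ≈ 681.13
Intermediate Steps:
P(u) = 0 (P(u) = 2*0 = 0)
z(Y) = 1/4 (z(Y) = 1/(4 + 0) = 1/4)
X(y, L) = L + y
F(W) = -15/4 (F(W) = (0 + W) - ((W - 1*1/4) + 4) = W - ((W - 1/4) + 4) = W - ((-1/4 + W) + 4) = W - (15/4 + W) = W + (-15/4 - W) = -15/4)
sqrt(463944 + F(115)) = sqrt(463944 - 15/4) = sqrt(1855761/4) = sqrt(1855761)/2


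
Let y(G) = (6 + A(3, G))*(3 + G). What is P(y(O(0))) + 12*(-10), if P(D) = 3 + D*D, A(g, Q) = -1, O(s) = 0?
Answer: 108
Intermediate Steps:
y(G) = 15 + 5*G (y(G) = (6 - 1)*(3 + G) = 5*(3 + G) = 15 + 5*G)
P(D) = 3 + D²
P(y(O(0))) + 12*(-10) = (3 + (15 + 5*0)²) + 12*(-10) = (3 + (15 + 0)²) - 120 = (3 + 15²) - 120 = (3 + 225) - 120 = 228 - 120 = 108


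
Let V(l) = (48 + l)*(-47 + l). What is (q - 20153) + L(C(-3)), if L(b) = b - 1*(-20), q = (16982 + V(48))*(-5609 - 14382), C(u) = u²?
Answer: -341426422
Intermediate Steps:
V(l) = (-47 + l)*(48 + l)
q = -341406298 (q = (16982 + (-2256 + 48 + 48²))*(-5609 - 14382) = (16982 + (-2256 + 48 + 2304))*(-19991) = (16982 + 96)*(-19991) = 17078*(-19991) = -341406298)
L(b) = 20 + b (L(b) = b + 20 = 20 + b)
(q - 20153) + L(C(-3)) = (-341406298 - 20153) + (20 + (-3)²) = -341426451 + (20 + 9) = -341426451 + 29 = -341426422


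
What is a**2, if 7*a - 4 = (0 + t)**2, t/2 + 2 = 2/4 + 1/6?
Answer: 10000/3969 ≈ 2.5195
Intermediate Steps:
t = -8/3 (t = -4 + 2*(2/4 + 1/6) = -4 + 2*(2*(1/4) + 1*(1/6)) = -4 + 2*(1/2 + 1/6) = -4 + 2*(2/3) = -4 + 4/3 = -8/3 ≈ -2.6667)
a = 100/63 (a = 4/7 + (0 - 8/3)**2/7 = 4/7 + (-8/3)**2/7 = 4/7 + (1/7)*(64/9) = 4/7 + 64/63 = 100/63 ≈ 1.5873)
a**2 = (100/63)**2 = 10000/3969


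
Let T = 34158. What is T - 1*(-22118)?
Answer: 56276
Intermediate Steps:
T - 1*(-22118) = 34158 - 1*(-22118) = 34158 + 22118 = 56276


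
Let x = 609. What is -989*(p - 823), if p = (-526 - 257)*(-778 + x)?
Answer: -130057456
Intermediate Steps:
p = 132327 (p = (-526 - 257)*(-778 + 609) = -783*(-169) = 132327)
-989*(p - 823) = -989*(132327 - 823) = -989*131504 = -130057456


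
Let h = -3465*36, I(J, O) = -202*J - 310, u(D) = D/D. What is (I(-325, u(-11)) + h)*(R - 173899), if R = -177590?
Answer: 20878446600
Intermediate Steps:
u(D) = 1
I(J, O) = -310 - 202*J
h = -124740
(I(-325, u(-11)) + h)*(R - 173899) = ((-310 - 202*(-325)) - 124740)*(-177590 - 173899) = ((-310 + 65650) - 124740)*(-351489) = (65340 - 124740)*(-351489) = -59400*(-351489) = 20878446600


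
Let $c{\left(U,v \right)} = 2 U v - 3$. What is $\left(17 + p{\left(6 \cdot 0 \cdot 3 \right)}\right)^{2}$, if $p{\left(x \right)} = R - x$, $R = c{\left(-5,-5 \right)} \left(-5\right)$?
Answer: $47524$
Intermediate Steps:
$c{\left(U,v \right)} = -3 + 2 U v$ ($c{\left(U,v \right)} = 2 U v - 3 = -3 + 2 U v$)
$R = -235$ ($R = \left(-3 + 2 \left(-5\right) \left(-5\right)\right) \left(-5\right) = \left(-3 + 50\right) \left(-5\right) = 47 \left(-5\right) = -235$)
$p{\left(x \right)} = -235 - x$
$\left(17 + p{\left(6 \cdot 0 \cdot 3 \right)}\right)^{2} = \left(17 - \left(235 + 6 \cdot 0 \cdot 3\right)\right)^{2} = \left(17 - \left(235 + 0 \cdot 3\right)\right)^{2} = \left(17 - 235\right)^{2} = \left(-218\right)^{2} = 47524$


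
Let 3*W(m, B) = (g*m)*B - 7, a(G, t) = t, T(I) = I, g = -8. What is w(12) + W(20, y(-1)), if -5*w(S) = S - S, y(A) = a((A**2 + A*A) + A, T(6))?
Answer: -967/3 ≈ -322.33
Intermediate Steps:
y(A) = 6
w(S) = 0 (w(S) = -(S - S)/5 = -1/5*0 = 0)
W(m, B) = -7/3 - 8*B*m/3 (W(m, B) = ((-8*m)*B - 7)/3 = (-8*B*m - 7)/3 = (-7 - 8*B*m)/3 = -7/3 - 8*B*m/3)
w(12) + W(20, y(-1)) = 0 + (-7/3 - 8/3*6*20) = 0 + (-7/3 - 320) = 0 - 967/3 = -967/3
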